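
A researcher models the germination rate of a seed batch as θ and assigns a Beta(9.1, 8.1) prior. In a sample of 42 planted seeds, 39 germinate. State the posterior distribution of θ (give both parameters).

The binomial likelihood is conjugate to the Beta prior: with 39 successes and 3 failures, the posterior is Beta(9.1+39, 8.1+3) = Beta(48.1, 11.1).

Posterior: Beta(48.1, 11.1)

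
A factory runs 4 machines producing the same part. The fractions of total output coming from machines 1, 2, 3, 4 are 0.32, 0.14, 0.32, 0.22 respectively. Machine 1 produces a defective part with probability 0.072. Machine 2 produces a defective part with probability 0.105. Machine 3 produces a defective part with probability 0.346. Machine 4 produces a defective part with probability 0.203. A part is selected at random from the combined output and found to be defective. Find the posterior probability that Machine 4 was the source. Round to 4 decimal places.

Posterior probability ≈ 0.2313

P(defective|M1) = 0.072; P(defective|M2) = 0.105; P(defective|M3) = 0.346; P(defective|M4) = 0.203.
Prior × likelihood for each source: 0.32·0.072=0.02304, 0.14·0.105=0.01470, 0.32·0.346=0.1107, 0.22·0.203=0.04466. Summing gives P(defective) = 0.19312.
P(Machine 4 | defective) = 0.04466 / 0.19312 = 0.2313.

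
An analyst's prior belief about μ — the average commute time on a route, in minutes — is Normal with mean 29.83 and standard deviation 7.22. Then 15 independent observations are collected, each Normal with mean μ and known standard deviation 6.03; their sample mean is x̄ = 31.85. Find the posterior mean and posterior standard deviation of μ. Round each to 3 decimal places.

Posterior mean ≈ 31.760; posterior SD ≈ 1.522

With known σ, the Normal prior is conjugate. Weight on the data is w = (n/σ²)/(n/σ² + 1/τ₀²) = 0.412531/(0.412531+0.0191834) = 0.95556.
Posterior mean = w·x̄ + (1−w)·μ₀ = 0.95556·31.85 + 0.044435·29.83 = 31.760. Posterior variance = 1/(0.412531+0.0191834) = 2.31635, so SD = 1.522.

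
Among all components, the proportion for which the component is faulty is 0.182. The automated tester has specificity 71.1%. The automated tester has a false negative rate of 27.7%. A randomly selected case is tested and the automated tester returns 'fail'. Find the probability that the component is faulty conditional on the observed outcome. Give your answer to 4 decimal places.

P(H | E) ≈ 0.3576

Write H for 'the component is faulty'. Prior odds H:¬H = 0.182/0.818 = 0.22249. For the 'fail' outcome, the likelihood ratio is 0.723/0.289 = 2.5017.
Posterior odds = 0.22249 × 2.5017 = 0.55662, so P(H|E) = 0.55662/(1+0.55662) = 0.3576.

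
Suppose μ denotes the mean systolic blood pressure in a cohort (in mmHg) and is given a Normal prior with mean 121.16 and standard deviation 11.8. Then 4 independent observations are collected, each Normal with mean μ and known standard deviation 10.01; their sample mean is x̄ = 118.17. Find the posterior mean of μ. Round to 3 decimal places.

Posterior mean ≈ 118.626

With known σ, the Normal prior is conjugate. Weight on the data is w = (n/σ²)/(n/σ² + 1/τ₀²) = 0.0399201/(0.0399201+0.00718184) = 0.84753.
Posterior mean = w·x̄ + (1−w)·μ₀ = 0.84753·118.17 + 0.15247·121.16 = 118.626.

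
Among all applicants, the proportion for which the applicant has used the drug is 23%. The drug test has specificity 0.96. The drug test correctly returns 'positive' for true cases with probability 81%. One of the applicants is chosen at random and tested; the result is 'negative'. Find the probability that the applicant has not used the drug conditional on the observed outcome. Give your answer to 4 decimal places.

Write H for 'the applicant has used the drug'. Prior odds H:¬H = 0.23/0.77 = 0.29870. For the 'negative' outcome, the likelihood ratio is 0.19/0.96 = 0.19792.
Posterior odds = 0.29870 × 0.19792 = 0.059118, so P(H|E) = 0.059118/(1+0.059118) = 0.0558. Then P(¬H|E) = 1 − 0.0558 = 0.9442.

P(¬H | E) ≈ 0.9442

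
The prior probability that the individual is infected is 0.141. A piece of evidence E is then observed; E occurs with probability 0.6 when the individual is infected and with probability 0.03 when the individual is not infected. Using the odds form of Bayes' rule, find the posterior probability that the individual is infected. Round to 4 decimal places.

Prior odds = 0.141/(1−0.141) = 0.16414.
Likelihood ratio for E = 0.6/0.03 = 20.000.
Posterior odds = prior odds × LR = 3.2829.
Posterior probability = odds/(1+odds) = 3.2829/4.2829 = 0.7665.

Posterior probability ≈ 0.7665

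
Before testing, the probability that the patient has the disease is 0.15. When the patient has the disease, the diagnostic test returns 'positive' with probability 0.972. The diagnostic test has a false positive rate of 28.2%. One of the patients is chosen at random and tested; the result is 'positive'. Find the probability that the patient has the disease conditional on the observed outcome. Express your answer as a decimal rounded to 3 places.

Write H for 'the patient has the disease'. Prior odds H:¬H = 0.15/0.85 = 0.17647. For the 'positive' outcome, the likelihood ratio is 0.972/0.282 = 3.4468.
Posterior odds = 0.17647 × 3.4468 = 0.60826, so P(H|E) = 0.60826/(1+0.60826) = 0.378.

P(H | E) ≈ 0.378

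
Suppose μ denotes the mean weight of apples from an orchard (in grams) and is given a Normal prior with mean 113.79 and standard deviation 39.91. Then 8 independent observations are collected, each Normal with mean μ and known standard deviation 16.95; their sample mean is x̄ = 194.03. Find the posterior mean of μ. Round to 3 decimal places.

Posterior mean ≈ 192.261

With known σ, the Normal prior is conjugate. Weight on the data is w = (n/σ²)/(n/σ² + 1/τ₀²) = 0.0278452/(0.0278452+0.00062782) = 0.97795.
Posterior mean = w·x̄ + (1−w)·μ₀ = 0.97795·194.03 + 0.022050·113.79 = 192.261.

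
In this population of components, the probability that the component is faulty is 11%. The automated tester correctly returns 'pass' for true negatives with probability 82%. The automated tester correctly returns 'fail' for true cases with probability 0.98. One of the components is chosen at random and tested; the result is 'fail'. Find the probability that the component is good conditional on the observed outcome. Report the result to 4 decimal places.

P(¬H | E) ≈ 0.5978

Write H for 'the component is faulty'. Prior odds H:¬H = 0.11/0.89 = 0.12360. For the 'fail' outcome, the likelihood ratio is 0.98/0.18 = 5.4444.
Posterior odds = 0.12360 × 5.4444 = 0.67291, so P(H|E) = 0.67291/(1+0.67291) = 0.4022. Then P(¬H|E) = 1 − 0.4022 = 0.5978.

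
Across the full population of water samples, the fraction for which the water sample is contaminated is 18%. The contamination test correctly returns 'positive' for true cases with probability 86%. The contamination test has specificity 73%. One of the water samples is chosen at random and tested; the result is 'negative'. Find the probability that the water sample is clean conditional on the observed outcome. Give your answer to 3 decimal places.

Write H for 'the water sample is contaminated'. Prior odds H:¬H = 0.18/0.82 = 0.21951. For the 'negative' outcome, the likelihood ratio is 0.14/0.73 = 0.19178.
Posterior odds = 0.21951 × 0.19178 = 0.042098, so P(H|E) = 0.042098/(1+0.042098) = 0.040. Then P(¬H|E) = 1 − 0.040 = 0.960.

P(¬H | E) ≈ 0.960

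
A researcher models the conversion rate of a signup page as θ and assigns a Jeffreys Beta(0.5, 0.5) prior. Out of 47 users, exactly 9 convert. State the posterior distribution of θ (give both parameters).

Posterior: Beta(9.5, 38.5)

The binomial likelihood is conjugate to the Beta prior: with 9 successes and 38 failures, the posterior is Beta(0.5+9, 0.5+38) = Beta(9.5, 38.5).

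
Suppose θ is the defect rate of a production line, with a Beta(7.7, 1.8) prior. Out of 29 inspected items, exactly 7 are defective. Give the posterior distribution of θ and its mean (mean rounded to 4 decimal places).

Observing 7 successes and 22 failures updates Beta(7.7, 1.8) by adding the success and failure counts to the two shape parameters: α = 7.7+7 = 14.7, β = 1.8+22 = 23.8.
Posterior mean = α/(α+β) = 14.7/38.5 = 0.3818.

Posterior: Beta(14.7, 23.8); mean ≈ 0.3818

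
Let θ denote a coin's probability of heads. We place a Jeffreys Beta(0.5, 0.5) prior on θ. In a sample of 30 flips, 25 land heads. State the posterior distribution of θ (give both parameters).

Observing 25 successes and 5 failures updates Beta(0.5, 0.5) by adding the success and failure counts to the two shape parameters: α = 0.5+25 = 25.5, β = 0.5+5 = 5.5.

Posterior: Beta(25.5, 5.5)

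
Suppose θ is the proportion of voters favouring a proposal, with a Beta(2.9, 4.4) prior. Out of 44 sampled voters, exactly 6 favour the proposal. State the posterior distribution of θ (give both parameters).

Posterior: Beta(8.9, 42.4)

The binomial likelihood is conjugate to the Beta prior: with 6 successes and 38 failures, the posterior is Beta(2.9+6, 4.4+38) = Beta(8.9, 42.4).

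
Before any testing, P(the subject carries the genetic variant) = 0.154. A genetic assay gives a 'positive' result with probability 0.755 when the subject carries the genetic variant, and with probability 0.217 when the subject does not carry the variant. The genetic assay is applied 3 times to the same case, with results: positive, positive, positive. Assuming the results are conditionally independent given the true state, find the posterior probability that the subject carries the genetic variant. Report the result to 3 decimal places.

Let H be the event that the subject carries the genetic variant; start with P(H) = 0.154. P('positive'|H) = 0.755, P('positive'|¬H) = 0.217.
Update on result 1 ('positive'): P(H) ← 0.755·0.1540 / (0.755·0.1540 + 0.217·0.8460) = 0.11627/0.29985 = 0.3878.
Update on result 2 ('positive'): P(H) ← 0.755·0.3878 / (0.755·0.3878 + 0.217·0.6122) = 0.29276/0.42561 = 0.6878.
Update on result 3 ('positive'): P(H) ← 0.755·0.6878 / (0.755·0.6878 + 0.217·0.3122) = 0.51932/0.58706 = 0.8846.

Posterior P(H) ≈ 0.885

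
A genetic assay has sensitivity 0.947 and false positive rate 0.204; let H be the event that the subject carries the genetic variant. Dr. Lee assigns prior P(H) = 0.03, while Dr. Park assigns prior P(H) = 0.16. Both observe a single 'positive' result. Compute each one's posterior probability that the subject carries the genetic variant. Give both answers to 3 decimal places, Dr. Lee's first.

Dr. Lee: 0.126; Dr. Park: 0.469

P('+'|H) = 0.947, P('+'|¬H) = 0.204.
Dr. Lee: numerator 0.947·0.03 = 0.028410; evidence = 0.028410+0.204·0.97 = 0.22629; posterior = 0.126.
Dr. Park: numerator 0.947·0.16 = 0.15152; evidence = 0.15152+0.204·0.84 = 0.32288; posterior = 0.469.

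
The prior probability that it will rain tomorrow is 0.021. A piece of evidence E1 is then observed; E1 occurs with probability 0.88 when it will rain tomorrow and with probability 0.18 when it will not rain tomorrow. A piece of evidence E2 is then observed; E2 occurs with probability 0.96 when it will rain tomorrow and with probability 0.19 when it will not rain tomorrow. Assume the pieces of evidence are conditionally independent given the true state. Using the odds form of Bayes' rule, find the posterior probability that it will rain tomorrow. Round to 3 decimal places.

Posterior probability ≈ 0.346

Prior odds = 0.021/(1−0.021) = 0.021450. In log-odds, ln(0.021450) = -3.8420.
Add log likelihood ratios: ln(4.8889) + ln(5.0526) = 3.2069.
Posterior log-odds = -0.63513, so posterior odds = exp(-0.63513) = 0.52986. Converting, P(H|E) = 0.52986/1.5299 = 0.346.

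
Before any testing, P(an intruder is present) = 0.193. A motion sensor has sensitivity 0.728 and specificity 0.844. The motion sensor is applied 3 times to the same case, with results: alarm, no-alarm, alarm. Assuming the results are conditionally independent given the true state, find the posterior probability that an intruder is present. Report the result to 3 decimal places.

Posterior P(H) ≈ 0.627

With H the event that an intruder is present, the joint likelihood of the observed sequence is P(data|H) = 0.728·0.272·0.728 = 0.14416 and P(data|¬H) = 0.156·0.844·0.156 = 0.020540.
Bayes: P(H|data) = 0.193·0.14416 / (0.193·0.14416 + 0.807·0.020540) = 0.027822/0.044397 = 0.6267.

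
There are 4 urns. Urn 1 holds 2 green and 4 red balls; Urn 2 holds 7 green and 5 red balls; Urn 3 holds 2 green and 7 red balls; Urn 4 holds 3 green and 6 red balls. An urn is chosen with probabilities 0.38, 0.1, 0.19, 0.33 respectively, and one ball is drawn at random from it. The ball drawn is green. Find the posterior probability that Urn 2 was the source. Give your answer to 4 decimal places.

Posterior probability ≈ 0.1730

Tabulate prior·likelihood by source: [1] prior 0.38, lik 0.3333, product 0.1267; [2] prior 0.1, lik 0.5833, product 0.05833; [3] prior 0.19, lik 0.2222, product 0.04222; [4] prior 0.33, lik 0.3333, product 0.1100.
Normalizing constant = 0.33722; the posterior for Urn 2 is its product over the sum, 0.05833/0.33722 = 0.1730.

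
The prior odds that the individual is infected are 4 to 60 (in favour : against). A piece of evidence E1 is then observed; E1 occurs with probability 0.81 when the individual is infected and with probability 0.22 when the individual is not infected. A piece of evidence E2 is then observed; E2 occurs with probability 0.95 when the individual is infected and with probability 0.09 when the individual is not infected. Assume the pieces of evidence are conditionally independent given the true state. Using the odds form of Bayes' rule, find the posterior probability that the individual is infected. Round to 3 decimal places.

Prior odds = 4/60 = 0.066667. In log-odds, ln(0.066667) = -2.7081.
Add log likelihood ratios: ln(3.6818) + ln(10.556) = 3.6601.
Posterior log-odds = 0.95201, so posterior odds = exp(0.95201) = 2.5909. Converting, P(H|E) = 2.5909/3.5909 = 0.722.

Posterior probability ≈ 0.722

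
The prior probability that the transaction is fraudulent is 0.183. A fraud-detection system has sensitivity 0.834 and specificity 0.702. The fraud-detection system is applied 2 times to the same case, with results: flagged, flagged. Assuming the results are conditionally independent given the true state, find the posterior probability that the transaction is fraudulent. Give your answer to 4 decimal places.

Posterior P(H) ≈ 0.6369

Let H be the event that the transaction is fraudulent; start with P(H) = 0.183. P('flagged'|H) = 0.834, P('flagged'|¬H) = 0.298.
Update on result 1 ('flagged'): P(H) ← 0.834·0.1830 / (0.834·0.1830 + 0.298·0.8170) = 0.15262/0.39609 = 0.3853.
Update on result 2 ('flagged'): P(H) ← 0.834·0.3853 / (0.834·0.3853 + 0.298·0.6147) = 0.32136/0.50453 = 0.6369.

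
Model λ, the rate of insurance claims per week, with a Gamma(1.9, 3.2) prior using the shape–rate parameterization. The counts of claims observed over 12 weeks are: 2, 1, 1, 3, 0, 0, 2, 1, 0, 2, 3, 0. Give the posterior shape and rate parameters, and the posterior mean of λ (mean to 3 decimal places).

Total count ∑xᵢ = 15 over n = 12 weeks.
Gamma is conjugate to the Poisson likelihood: posterior is Gamma(shape = 1.9+15 = 16.9, rate = 3.2+12 = 15.2).
Posterior mean = shape/rate = 16.9/15.2 = 1.112.

Posterior: Gamma(shape=16.9, rate=15.2); mean ≈ 1.112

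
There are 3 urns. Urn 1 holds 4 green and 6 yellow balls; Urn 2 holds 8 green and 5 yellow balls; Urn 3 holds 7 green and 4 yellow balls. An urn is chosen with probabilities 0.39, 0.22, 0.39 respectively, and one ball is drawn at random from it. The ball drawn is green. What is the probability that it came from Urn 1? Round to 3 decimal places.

Tabulate prior·likelihood by source: [1] prior 0.39, lik 0.4, product 0.1560; [2] prior 0.22, lik 0.6154, product 0.1354; [3] prior 0.39, lik 0.6364, product 0.2482.
Normalizing constant = 0.53957; the posterior for Urn 1 is its product over the sum, 0.1560/0.53957 = 0.289.

Posterior probability ≈ 0.289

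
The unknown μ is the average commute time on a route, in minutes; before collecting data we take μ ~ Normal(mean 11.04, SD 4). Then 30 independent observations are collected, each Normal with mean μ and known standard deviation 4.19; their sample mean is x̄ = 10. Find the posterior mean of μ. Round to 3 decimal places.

With known σ, the Normal prior is conjugate. Weight on the data is w = (n/σ²)/(n/σ² + 1/τ₀²) = 1.70881/(1.70881+0.0625000) = 0.96472.
Posterior mean = w·x̄ + (1−w)·μ₀ = 0.96472·10 + 0.035285·11.04 = 10.037.

Posterior mean ≈ 10.037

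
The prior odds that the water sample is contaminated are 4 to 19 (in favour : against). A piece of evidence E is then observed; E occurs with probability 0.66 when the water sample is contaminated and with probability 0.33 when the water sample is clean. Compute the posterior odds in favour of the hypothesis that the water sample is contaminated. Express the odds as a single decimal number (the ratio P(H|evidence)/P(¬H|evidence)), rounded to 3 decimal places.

Posterior odds ≈ 0.421

Prior odds = 4/19 = 0.21053. In log-odds, ln(0.21053) = -1.5581.
Add log likelihood ratio: ln(2.0000) = 0.69315.
Posterior log-odds = -0.86500, so posterior odds = exp(-0.86500) = 0.42105.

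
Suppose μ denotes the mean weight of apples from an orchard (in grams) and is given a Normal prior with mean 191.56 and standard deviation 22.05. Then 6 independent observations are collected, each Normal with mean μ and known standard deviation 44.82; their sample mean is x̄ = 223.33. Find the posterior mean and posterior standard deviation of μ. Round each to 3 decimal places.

With known σ, the Normal prior is conjugate. Weight on the data is w = (n/σ²)/(n/σ² + 1/τ₀²) = 0.00298681/(0.00298681+0.00205676) = 0.59220.
Posterior mean = w·x̄ + (1−w)·μ₀ = 0.59220·223.33 + 0.40780·191.56 = 210.374. Posterior variance = 1/(0.00298681+0.00205676) = 198.272, so SD = 14.081.

Posterior mean ≈ 210.374; posterior SD ≈ 14.081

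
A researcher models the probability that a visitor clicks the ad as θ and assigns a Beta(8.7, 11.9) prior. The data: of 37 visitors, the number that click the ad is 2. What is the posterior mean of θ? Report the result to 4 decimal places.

Observing 2 successes and 35 failures updates Beta(8.7, 11.9) by adding the success and failure counts to the two shape parameters: α = 8.7+2 = 10.7, β = 11.9+35 = 46.9.
E[θ | data] = 10.7/(10.7+46.9) = 0.1858.

Posterior mean ≈ 0.1858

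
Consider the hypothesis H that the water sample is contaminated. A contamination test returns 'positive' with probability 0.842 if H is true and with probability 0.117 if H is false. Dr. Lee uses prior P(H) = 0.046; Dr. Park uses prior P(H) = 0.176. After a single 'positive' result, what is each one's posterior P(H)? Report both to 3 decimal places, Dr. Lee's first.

Dr. Lee: 0.258; Dr. Park: 0.606

P('+'|H) = 0.842, P('+'|¬H) = 0.117.
Dr. Lee: numerator 0.842·0.046 = 0.038732; evidence = 0.038732+0.117·0.954 = 0.15035; posterior = 0.258.
Dr. Park: numerator 0.842·0.176 = 0.14819; evidence = 0.14819+0.117·0.824 = 0.24460; posterior = 0.606.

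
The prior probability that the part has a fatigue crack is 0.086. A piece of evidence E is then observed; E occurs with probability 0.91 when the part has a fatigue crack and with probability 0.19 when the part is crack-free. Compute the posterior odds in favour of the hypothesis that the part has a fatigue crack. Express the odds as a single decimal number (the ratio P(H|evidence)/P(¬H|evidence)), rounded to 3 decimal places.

Posterior odds ≈ 0.451

Prior odds = 0.086/(1−0.086) = 0.094092.
Likelihood ratio for E = 0.91/0.19 = 4.7895.
Posterior odds = prior odds × LR = 0.45065.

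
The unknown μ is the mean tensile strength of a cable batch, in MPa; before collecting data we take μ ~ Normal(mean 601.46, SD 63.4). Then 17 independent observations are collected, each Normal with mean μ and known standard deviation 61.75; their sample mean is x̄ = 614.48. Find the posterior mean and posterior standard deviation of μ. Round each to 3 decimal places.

Prior precision 1/τ₀² = 1/63.4² = 0.00024878; data precision n/σ² = 17/61.75² = 0.00445836.
Posterior precision = 0.00024878 + 0.00445836 = 0.00470714, giving posterior SD = 1/√0.00470714 = 14.575.
Posterior mean = (0.00024878·601.46 + 0.00445836·614.48) / 0.00470714 = 613.792.

Posterior mean ≈ 613.792; posterior SD ≈ 14.575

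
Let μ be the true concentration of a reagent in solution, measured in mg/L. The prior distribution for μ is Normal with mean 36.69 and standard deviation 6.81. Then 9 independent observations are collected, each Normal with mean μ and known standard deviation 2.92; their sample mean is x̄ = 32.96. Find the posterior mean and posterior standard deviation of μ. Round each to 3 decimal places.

Posterior mean ≈ 33.035; posterior SD ≈ 0.964

With known σ, the Normal prior is conjugate. Weight on the data is w = (n/σ²)/(n/σ² + 1/τ₀²) = 1.05555/(1.05555+0.0215628) = 0.97998.
Posterior mean = w·x̄ + (1−w)·μ₀ = 0.97998·32.96 + 0.020019·36.69 = 33.035. Posterior variance = 1/(1.05555+0.0215628) = 0.928412, so SD = 0.964.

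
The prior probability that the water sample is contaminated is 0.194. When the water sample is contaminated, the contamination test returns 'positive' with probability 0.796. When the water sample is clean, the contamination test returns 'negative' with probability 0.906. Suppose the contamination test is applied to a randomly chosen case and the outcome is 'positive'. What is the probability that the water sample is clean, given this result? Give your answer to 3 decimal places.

P(¬H | E) ≈ 0.329

Write H for 'the water sample is contaminated'. Prior odds H:¬H = 0.194/0.806 = 0.24069. For the 'positive' outcome, the likelihood ratio is 0.796/0.094 = 8.4681.
Posterior odds = 0.24069 × 8.4681 = 2.0382, so P(H|E) = 2.0382/(1+2.0382) = 0.671. Then P(¬H|E) = 1 − 0.671 = 0.329.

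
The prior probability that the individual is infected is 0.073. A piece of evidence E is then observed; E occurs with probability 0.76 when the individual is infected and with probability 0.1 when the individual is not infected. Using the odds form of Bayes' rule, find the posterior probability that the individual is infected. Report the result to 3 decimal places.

Prior odds = 0.073/(1−0.073) = 0.078749.
Likelihood ratio for E = 0.76/0.1 = 7.6000.
Posterior odds = prior odds × LR = 0.59849.
Posterior probability = odds/(1+odds) = 0.59849/1.5985 = 0.374.

Posterior probability ≈ 0.374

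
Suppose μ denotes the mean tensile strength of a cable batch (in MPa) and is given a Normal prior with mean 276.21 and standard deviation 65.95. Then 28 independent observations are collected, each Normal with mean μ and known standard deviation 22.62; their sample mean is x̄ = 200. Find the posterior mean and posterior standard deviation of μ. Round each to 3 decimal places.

Posterior mean ≈ 200.319; posterior SD ≈ 4.266

With known σ, the Normal prior is conjugate. Weight on the data is w = (n/σ²)/(n/σ² + 1/τ₀²) = 0.0547234/(0.0547234+0.00022992) = 0.99582.
Posterior mean = w·x̄ + (1−w)·μ₀ = 0.99582·200 + 0.0041839·276.21 = 200.319. Posterior variance = 1/(0.0547234+0.00022992) = 18.1973, so SD = 4.266.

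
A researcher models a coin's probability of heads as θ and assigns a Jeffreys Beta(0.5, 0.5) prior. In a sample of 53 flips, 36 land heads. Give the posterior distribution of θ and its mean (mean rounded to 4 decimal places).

Posterior: Beta(36.5, 17.5); mean ≈ 0.6759

Observing 36 successes and 17 failures updates Beta(0.5, 0.5) by adding the success and failure counts to the two shape parameters: α = 0.5+36 = 36.5, β = 0.5+17 = 17.5.
E[θ | data] = 36.5/(36.5+17.5) = 0.6759.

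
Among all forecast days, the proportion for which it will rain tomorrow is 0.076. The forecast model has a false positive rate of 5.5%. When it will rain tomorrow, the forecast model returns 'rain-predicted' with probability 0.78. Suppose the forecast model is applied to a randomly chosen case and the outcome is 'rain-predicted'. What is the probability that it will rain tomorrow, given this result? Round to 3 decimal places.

Let H be the event that it will rain tomorrow. P(H) = 0.076, so P(¬H) = 0.924. With E the 'rain-predicted' result, P(E|H) = 0.78 and P(E|¬H) = 0.055.
P(E) = 0.78·0.076 + 0.055·0.924 = 0.059280 + 0.050820 = 0.11010.
By Bayes' theorem, P(H|E) = 0.059280 / 0.11010 = 0.538.

P(H | E) ≈ 0.538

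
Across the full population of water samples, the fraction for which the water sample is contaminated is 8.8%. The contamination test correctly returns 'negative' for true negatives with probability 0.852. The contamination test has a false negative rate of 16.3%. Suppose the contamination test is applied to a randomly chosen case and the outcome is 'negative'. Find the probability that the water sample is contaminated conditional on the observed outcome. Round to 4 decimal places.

P(H | E) ≈ 0.0181

Write H for 'the water sample is contaminated'. Prior odds H:¬H = 0.088/0.912 = 0.096491. For the 'negative' outcome, the likelihood ratio is 0.163/0.852 = 0.19131.
Posterior odds = 0.096491 × 0.19131 = 0.018460, so P(H|E) = 0.018460/(1+0.018460) = 0.0181.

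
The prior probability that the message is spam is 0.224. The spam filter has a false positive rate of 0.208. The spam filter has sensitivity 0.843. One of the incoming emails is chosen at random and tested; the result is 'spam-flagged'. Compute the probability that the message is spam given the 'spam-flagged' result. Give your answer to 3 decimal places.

P(H | E) ≈ 0.539

Write H for 'the message is spam'. Prior odds H:¬H = 0.224/0.776 = 0.28866. For the 'spam-flagged' outcome, the likelihood ratio is 0.843/0.208 = 4.0529.
Posterior odds = 0.28866 × 4.0529 = 1.1699, so P(H|E) = 1.1699/(1+1.1699) = 0.539.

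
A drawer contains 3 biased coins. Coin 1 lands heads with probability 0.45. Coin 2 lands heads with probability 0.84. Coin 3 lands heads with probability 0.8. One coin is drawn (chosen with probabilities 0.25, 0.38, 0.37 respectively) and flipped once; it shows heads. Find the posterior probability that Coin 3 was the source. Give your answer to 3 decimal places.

Posterior probability ≈ 0.407

Tabulate prior·likelihood by source: [1] prior 0.25, lik 0.45, product 0.1125; [2] prior 0.38, lik 0.84, product 0.3192; [3] prior 0.37, lik 0.8, product 0.2960.
Normalizing constant = 0.72770; the posterior for Coin 3 is its product over the sum, 0.2960/0.72770 = 0.407.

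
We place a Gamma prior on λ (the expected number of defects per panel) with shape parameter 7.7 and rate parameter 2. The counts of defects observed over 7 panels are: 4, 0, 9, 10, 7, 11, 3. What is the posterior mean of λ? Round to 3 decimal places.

The Poisson likelihood adds the total count to the shape and the number of exposure periods to the rate. Here ∑xᵢ = 44 and n = 7, so shape 7.7→51.7 and rate 2→9.
Posterior mean = shape/rate = 51.7/9 = 5.744.

Posterior mean ≈ 5.744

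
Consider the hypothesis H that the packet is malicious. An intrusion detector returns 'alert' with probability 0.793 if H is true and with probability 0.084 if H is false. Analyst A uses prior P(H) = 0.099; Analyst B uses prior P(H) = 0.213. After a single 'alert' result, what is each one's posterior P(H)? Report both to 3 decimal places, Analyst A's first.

Analyst A: 0.509; Analyst B: 0.719

The likelihood ratio for an 'alert' result is 0.793/0.084 = 9.4405.
Analyst A: prior odds 0.099/0.901 = 0.10988; posterior odds 1.0373; posterior probability 0.509.
Analyst B: prior odds 0.213/0.787 = 0.27065; posterior odds 2.5550; posterior probability 0.719.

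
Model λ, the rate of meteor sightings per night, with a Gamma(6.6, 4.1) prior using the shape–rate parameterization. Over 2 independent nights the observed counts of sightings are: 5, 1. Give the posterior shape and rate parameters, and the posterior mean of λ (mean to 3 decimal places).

The Poisson likelihood adds the total count to the shape and the number of exposure periods to the rate. Here ∑xᵢ = 6 and n = 2, so shape 6.6→12.6 and rate 4.1→6.1.
E[λ | data] = 12.6/6.1 = 2.066.

Posterior: Gamma(shape=12.6, rate=6.1); mean ≈ 2.066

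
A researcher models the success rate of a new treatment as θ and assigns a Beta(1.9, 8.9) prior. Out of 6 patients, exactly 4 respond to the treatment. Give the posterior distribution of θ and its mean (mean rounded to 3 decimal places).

Observing 4 successes and 2 failures updates Beta(1.9, 8.9) by adding the success and failure counts to the two shape parameters: α = 1.9+4 = 5.9, β = 8.9+2 = 10.9.
Posterior mean = α/(α+β) = 5.9/16.8 = 0.351.

Posterior: Beta(5.9, 10.9); mean ≈ 0.351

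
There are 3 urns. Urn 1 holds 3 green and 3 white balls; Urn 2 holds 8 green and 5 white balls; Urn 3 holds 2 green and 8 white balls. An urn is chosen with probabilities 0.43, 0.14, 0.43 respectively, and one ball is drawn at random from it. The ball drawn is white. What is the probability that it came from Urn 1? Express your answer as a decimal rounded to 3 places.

Posterior probability ≈ 0.351

P(white|Urn 1) = 0.5; P(white|Urn 2) = 0.3846; P(white|Urn 3) = 0.8.
Prior × likelihood for each source: 0.43·0.5=0.2150, 0.14·0.3846=0.05385, 0.43·0.8=0.3440. Summing gives P(white) = 0.61285.
P(Urn 1 | white) = 0.2150 / 0.61285 = 0.351.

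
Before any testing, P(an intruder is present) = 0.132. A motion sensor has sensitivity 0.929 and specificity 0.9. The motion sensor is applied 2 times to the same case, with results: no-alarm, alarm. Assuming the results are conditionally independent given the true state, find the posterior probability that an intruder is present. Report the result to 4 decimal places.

Posterior P(H) ≈ 0.1003

With H the event that an intruder is present, the joint likelihood of the observed sequence is P(data|H) = 0.071·0.929 = 0.065959 and P(data|¬H) = 0.9·0.1 = 0.090000.
Bayes: P(H|data) = 0.132·0.065959 / (0.132·0.065959 + 0.868·0.090000) = 0.0087066/0.086827 = 0.1003.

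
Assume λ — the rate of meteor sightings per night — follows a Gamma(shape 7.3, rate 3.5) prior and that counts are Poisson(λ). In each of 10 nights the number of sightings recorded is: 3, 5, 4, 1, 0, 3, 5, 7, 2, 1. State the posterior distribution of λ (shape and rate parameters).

The Poisson likelihood adds the total count to the shape and the number of exposure periods to the rate. Here ∑xᵢ = 31 and n = 10, so shape 7.3→38.3 and rate 3.5→13.5.

Posterior: Gamma(shape=38.3, rate=13.5)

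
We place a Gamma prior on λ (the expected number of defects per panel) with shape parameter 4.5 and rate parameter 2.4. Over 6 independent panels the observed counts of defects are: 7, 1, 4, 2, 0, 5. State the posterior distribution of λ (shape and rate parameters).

Total count ∑xᵢ = 19 over n = 6 panels.
Gamma is conjugate to the Poisson likelihood: posterior is Gamma(shape = 4.5+19 = 23.5, rate = 2.4+6 = 8.4).

Posterior: Gamma(shape=23.5, rate=8.4)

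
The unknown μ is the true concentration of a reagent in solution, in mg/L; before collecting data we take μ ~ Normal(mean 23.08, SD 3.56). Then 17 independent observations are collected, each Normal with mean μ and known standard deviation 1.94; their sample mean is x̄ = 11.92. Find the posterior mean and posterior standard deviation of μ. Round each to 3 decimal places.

Posterior mean ≈ 12.112; posterior SD ≈ 0.466

Prior precision 1/τ₀² = 1/3.56² = 0.0789042; data precision n/σ² = 17/1.94² = 4.51695.
Posterior precision = 0.0789042 + 4.51695 = 4.59586, giving posterior SD = 1/√4.59586 = 0.466.
Posterior mean = (0.0789042·23.08 + 4.51695·11.92) / 4.59586 = 12.112.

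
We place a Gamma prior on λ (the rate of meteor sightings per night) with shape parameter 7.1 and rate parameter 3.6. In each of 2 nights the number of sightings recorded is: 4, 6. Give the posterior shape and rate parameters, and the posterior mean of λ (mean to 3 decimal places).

Posterior: Gamma(shape=17.1, rate=5.6); mean ≈ 3.054

The Poisson likelihood adds the total count to the shape and the number of exposure periods to the rate. Here ∑xᵢ = 10 and n = 2, so shape 7.1→17.1 and rate 3.6→5.6.
Posterior mean = shape/rate = 17.1/5.6 = 3.054.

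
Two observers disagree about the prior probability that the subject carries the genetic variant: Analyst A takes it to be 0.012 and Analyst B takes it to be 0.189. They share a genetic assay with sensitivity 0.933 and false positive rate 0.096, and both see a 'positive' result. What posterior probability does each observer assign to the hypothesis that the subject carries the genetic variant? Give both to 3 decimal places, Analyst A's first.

The likelihood ratio for a 'positive' result is 0.933/0.096 = 9.7188.
Analyst A: prior odds 0.012/0.988 = 0.012146; posterior odds 0.11804; posterior probability 0.106.
Analyst B: prior odds 0.189/0.811 = 0.23305; posterior odds 2.2649; posterior probability 0.694.

Analyst A: 0.106; Analyst B: 0.694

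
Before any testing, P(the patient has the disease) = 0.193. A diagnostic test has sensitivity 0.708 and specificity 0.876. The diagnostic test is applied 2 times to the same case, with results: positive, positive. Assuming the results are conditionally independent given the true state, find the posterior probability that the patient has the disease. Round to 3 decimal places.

Posterior P(H) ≈ 0.886

Let H be the event that the patient has the disease; start with P(H) = 0.193. P('positive'|H) = 0.708, P('positive'|¬H) = 0.124.
Update on result 1 ('positive'): P(H) ← 0.708·0.1930 / (0.708·0.1930 + 0.124·0.8070) = 0.13664/0.23671 = 0.5773.
Update on result 2 ('positive'): P(H) ← 0.708·0.5773 / (0.708·0.5773 + 0.124·0.4227) = 0.40870/0.46112 = 0.8863.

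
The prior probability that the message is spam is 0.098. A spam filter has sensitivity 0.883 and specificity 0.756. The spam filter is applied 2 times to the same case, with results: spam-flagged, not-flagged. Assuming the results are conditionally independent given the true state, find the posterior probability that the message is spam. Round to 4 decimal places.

Let H be the event that the message is spam; start with P(H) = 0.098. P('spam-flagged'|H) = 0.883, P('spam-flagged'|¬H) = 0.244.
Update on result 1 ('spam-flagged'): P(H) ← 0.883·0.0980 / (0.883·0.0980 + 0.244·0.9020) = 0.086534/0.30662 = 0.2822.
Update on result 2 ('not-flagged'): P(H) ← 0.117·0.2822 / (0.117·0.2822 + 0.756·0.7178) = 0.033019/0.57566 = 0.0574.

Posterior P(H) ≈ 0.0574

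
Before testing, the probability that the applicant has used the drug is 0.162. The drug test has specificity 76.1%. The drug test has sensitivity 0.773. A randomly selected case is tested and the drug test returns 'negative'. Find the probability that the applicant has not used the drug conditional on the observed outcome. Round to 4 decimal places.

Let H be the event that the applicant has used the drug. P(H) = 0.162, so P(¬H) = 0.838. With E the 'negative' result, P(E|H) = 0.227 and P(E|¬H) = 0.761.
P(E) = 0.227·0.162 + 0.761·0.838 = 0.036774 + 0.63772 = 0.67449.
By Bayes' theorem, P(H|E) = 0.036774 / 0.67449 = 0.0545. Hence P(¬H|E) = 1 − 0.0545 = 0.9455.

P(¬H | E) ≈ 0.9455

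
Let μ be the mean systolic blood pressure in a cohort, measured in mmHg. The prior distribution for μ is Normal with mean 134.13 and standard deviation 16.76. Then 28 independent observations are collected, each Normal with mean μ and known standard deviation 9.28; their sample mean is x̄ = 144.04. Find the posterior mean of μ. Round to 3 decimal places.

Posterior mean ≈ 143.933

Prior precision 1/τ₀² = 1/16.76² = 0.00356002; data precision n/σ² = 28/9.28² = 0.325134.
Posterior precision = 0.00356002 + 0.325134 = 0.328694.
Posterior mean = (0.00356002·134.13 + 0.325134·144.04) / 0.328694 = 143.933.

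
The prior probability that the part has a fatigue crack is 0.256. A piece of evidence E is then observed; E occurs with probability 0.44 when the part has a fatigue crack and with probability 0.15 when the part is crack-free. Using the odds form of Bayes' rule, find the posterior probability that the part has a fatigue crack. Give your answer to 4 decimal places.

Posterior probability ≈ 0.5023

Prior odds = 0.256/(1−0.256) = 0.34409.
Likelihood ratio for E = 0.44/0.15 = 2.9333.
Posterior odds = prior odds × LR = 1.0093.
Posterior probability = odds/(1+odds) = 1.0093/2.0093 = 0.5023.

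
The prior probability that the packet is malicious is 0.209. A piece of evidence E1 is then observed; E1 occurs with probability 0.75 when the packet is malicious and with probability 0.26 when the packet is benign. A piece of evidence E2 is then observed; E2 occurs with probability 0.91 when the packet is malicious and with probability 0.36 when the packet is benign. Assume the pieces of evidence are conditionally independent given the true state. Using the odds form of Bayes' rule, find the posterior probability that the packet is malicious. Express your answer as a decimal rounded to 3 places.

Posterior probability ≈ 0.658

Prior odds = 0.209/(1−0.209) = 0.26422. In log-odds, ln(0.26422) = -1.3310.
Add log likelihood ratios: ln(2.8846) + ln(2.5278) = 1.9867.
Posterior log-odds = 0.65577, so posterior odds = exp(0.65577) = 1.9266. Converting, P(H|E) = 1.9266/2.9266 = 0.658.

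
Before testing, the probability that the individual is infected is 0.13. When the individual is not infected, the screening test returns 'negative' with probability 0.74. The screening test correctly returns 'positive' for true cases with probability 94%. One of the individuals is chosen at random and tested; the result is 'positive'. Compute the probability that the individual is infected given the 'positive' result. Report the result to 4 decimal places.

Let H be the event that the individual is infected. P(H) = 0.13, so P(¬H) = 0.87. With E the 'positive' result, P(E|H) = 0.94 and P(E|¬H) = 0.26.
P(E) = 0.94·0.13 + 0.26·0.87 = 0.12220 + 0.22620 = 0.34840.
By Bayes' theorem, P(H|E) = 0.12220 / 0.34840 = 0.3507.

P(H | E) ≈ 0.3507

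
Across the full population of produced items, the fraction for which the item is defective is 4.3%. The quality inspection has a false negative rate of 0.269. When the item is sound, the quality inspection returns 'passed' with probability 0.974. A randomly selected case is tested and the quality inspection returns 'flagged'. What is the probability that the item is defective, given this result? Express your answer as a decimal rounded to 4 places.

Let H be the event that the item is defective. P(H) = 0.043, so P(¬H) = 0.957. With E the 'flagged' result, P(E|H) = 0.731 and P(E|¬H) = 0.026.
P(E) = 0.731·0.043 + 0.026·0.957 = 0.031433 + 0.024882 = 0.056315.
By Bayes' theorem, P(H|E) = 0.031433 / 0.056315 = 0.5582.

P(H | E) ≈ 0.5582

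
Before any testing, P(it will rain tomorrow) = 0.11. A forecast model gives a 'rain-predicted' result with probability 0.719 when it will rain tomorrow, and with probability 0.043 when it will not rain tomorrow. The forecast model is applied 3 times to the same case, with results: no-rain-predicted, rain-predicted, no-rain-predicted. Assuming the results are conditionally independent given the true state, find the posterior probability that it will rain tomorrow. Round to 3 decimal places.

Posterior P(H) ≈ 0.151

With H the event that it will rain tomorrow, the joint likelihood of the observed sequence is P(data|H) = 0.281·0.719·0.281 = 0.056773 and P(data|¬H) = 0.957·0.043·0.957 = 0.039382.
Bayes: P(H|data) = 0.11·0.056773 / (0.11·0.056773 + 0.89·0.039382) = 0.0062450/0.041295 = 0.1512.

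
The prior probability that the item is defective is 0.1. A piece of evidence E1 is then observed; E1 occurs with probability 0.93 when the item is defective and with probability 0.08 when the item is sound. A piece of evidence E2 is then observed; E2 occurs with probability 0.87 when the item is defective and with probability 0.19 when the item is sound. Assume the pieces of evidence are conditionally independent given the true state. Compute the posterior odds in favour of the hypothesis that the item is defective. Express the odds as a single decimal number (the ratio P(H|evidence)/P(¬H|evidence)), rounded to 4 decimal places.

Prior odds = 0.1/(1−0.1) = 0.11111. In log-odds, ln(0.11111) = -2.1972.
Add log likelihood ratios: ln(11.625) + ln(4.5789) = 3.9746.
Posterior log-odds = 1.7774, so posterior odds = exp(1.7774) = 5.9145.

Posterior odds ≈ 5.9145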